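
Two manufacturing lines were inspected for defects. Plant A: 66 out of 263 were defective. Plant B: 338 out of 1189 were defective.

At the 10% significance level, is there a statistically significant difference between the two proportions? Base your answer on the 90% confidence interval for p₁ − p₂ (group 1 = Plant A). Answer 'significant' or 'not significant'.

not significant

p̂₁ = 66/263 = 0.2510 and p̂₂ = 338/1189 = 0.2843.
SE₁ = √(p̂₁(1−p̂₁)/n₁) = √(0.2510·0.7490/263) = 0.02674; SE₂ = √(0.2843·0.7157/1189) = 0.01308.
Independent samples: SE of the difference = √(SE₁² + SE₂²) = √(0.0007150276 + 0.0001710864) = 0.02977.
z* for 90% confidence is 1.645, so the margin of error is 1.645 × 0.02977 = 0.04897.
Point estimate p̂₁ − p̂₂ = 0.2510 − 0.2843 = -0.0333.
-0.0333 ± 0.04897 → (-0.08227, 0.01567).
The interval (-0.08227, 0.01567) contains 0, so the difference is not significant.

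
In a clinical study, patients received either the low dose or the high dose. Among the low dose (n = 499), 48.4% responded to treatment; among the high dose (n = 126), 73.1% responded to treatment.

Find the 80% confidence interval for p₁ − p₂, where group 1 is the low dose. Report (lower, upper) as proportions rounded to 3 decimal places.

(-0.305, -0.189)

The two standard errors are √(0.4840×0.5160/499) = 0.02237 and √(0.7310×0.2690/126) = 0.03950.
Because the samples are independent, SE_diff = √(0.02237² + 0.03950²) = 0.04539.
Using z* = 1.282 for 80%, ME = 1.282 × 0.04539 = 0.05819.
p̂₁ − p̂₂ = -0.2470; interval -0.2470 ± 0.05819 gives (-0.305, -0.189).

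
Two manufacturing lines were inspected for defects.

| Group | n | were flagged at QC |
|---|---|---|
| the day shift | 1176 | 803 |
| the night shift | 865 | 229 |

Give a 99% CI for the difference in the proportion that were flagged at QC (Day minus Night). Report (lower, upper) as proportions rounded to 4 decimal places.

(0.3660, 0.4702)

First, p̂₁ = 803/1176 = 0.6828; p̂₂ = 229/865 = 0.2647.
The two standard errors are √(0.6828×0.3172/1176) = 0.01357 and √(0.2647×0.7353/865) = 0.01500.
Because the samples are independent, SE_diff = √(0.01357² + 0.01500²) = 0.02023.
Using z* = 2.576 for 99%, ME = 2.576 × 0.02023 = 0.05211.
p̂₁ − p̂₂ = 0.4181; interval 0.4181 ± 0.05211 gives (0.3660, 0.4702).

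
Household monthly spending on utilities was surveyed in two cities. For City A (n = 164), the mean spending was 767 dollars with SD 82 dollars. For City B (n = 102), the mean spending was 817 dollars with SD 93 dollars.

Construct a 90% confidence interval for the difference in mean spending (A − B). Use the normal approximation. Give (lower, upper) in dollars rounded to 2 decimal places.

SE₁ = s₁/√n₁ = 82/√164 = 6.4031; SE₂ = 93/√102 = 9.2084.
Independent samples, unequal variances: SE_diff = √(SE₁² + SE₂²) = √(40.99968961 + 84.79463056) = 11.2158.
z* = 1.645, so margin of error = 1.645 × 11.2158 = 18.4500.
Difference in means = 767 − 817 = -50.0000.
-50.0000 ± 18.4500 → (-68.45, -31.55).

(-68.45, -31.55)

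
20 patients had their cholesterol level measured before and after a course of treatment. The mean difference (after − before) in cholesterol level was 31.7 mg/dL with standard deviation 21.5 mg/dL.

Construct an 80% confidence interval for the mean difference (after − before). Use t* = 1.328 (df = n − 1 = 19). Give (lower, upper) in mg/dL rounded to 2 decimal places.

(25.32, 38.08)

Paired design: SE = s_d/√n = 21.5/√20 = 4.8075.
t* = 1.328; margin of error = 1.328 × 4.8075 = 6.3844.
31.7 ± 6.3844 → (25.32, 38.08).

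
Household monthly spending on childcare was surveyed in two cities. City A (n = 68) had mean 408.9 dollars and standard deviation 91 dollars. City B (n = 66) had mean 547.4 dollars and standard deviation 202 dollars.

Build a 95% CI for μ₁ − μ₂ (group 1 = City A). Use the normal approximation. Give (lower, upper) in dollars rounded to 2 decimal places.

(-191.82, -85.18)

SE₁ = s₁/√n₁ = 91/√68 = 11.0354; SE₂ = 202/√66 = 24.8645.
Independent samples, unequal variances: SE_diff = √(SE₁² + SE₂²) = √(121.78005316 + 618.24336025) = 27.2034.
z* = 1.960, so margin of error = 1.960 × 27.2034 = 53.3187.
Difference in means = 408.9 − 547.4 = -138.5000.
-138.5000 ± 53.3187 → (-191.82, -85.18).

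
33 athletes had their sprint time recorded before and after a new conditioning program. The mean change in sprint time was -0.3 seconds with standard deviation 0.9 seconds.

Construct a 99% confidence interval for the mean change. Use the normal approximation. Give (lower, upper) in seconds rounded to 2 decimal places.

This is a matched-pairs design, so SE = s_d/√n = 0.9/√33 = 0.1567.
Margin = 2.576 × 0.1567 = 0.4037; the interval is -0.3 ± 0.4037 = (-0.70, 0.10).

(-0.70, 0.10)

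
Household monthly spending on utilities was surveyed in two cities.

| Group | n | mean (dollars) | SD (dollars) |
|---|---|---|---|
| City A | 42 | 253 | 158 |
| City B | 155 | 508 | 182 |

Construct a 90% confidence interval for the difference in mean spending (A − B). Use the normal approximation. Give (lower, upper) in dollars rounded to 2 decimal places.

(-301.76, -208.24)

SE₁ = s₁/√n₁ = 158/√42 = 24.3799; SE₂ = 182/√155 = 14.6186.
Independent samples, unequal variances: SE_diff = √(SE₁² + SE₂²) = √(594.37952401 + 213.70346596) = 28.4268.
z* = 1.645, so margin of error = 1.645 × 28.4268 = 46.7621.
Difference in means = 253 − 508 = -255.0000.
-255.0000 ± 46.7621 → (-301.76, -208.24).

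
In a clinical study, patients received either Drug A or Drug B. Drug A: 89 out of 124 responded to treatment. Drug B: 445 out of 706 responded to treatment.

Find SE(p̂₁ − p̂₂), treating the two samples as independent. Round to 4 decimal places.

Sample proportions: 89/124 = 0.7177, 445/706 = 0.6303.
Each SE is √(p̂(1−p̂)/n): √(0.7177·0.2823/124) = 0.04042 and √(0.6303·0.3697/706) = 0.01817.
SE(p̂₁ − p̂₂) = √(SE₁² + SE₂²) = √(0.0016337764 + 0.0003301489) = 0.04432, since the two samples are independent.

0.0443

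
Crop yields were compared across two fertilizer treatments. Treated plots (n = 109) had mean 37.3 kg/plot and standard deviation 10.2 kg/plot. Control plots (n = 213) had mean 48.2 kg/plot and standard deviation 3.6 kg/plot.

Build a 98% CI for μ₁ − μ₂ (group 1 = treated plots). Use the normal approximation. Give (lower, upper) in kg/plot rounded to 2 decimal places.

(-13.24, -8.56)

Standard errors of each mean: 10.2/√109 = 0.9770 and 3.6/√213 = 0.2467.
SE(x̄₁ − x̄₂) = √(0.9770² + 0.2467²) = 1.0077 for independent samples with unequal variances.
With z* = 2.326, the margin is 2.326 × 1.0077 = 2.3439.
x̄₁ − x̄₂ = 37.3 − 48.2 = -10.9000; the interval is -10.9000 ± 2.3439 = (-13.24, -8.56).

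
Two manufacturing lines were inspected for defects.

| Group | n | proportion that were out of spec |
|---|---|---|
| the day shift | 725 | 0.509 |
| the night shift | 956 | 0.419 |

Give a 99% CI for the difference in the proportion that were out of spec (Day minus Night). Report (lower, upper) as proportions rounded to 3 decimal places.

Each SE is √(p̂(1−p̂)/n): √(0.5090·0.4910/725) = 0.01857 and √(0.4190·0.5810/956) = 0.01596.
SE(p̂₁ − p̂₂) = √(SE₁² + SE₂²) = √(0.0003448449 + 0.0002547216) = 0.02449, since the two samples are independent.
At 99% confidence z* = 2.576; margin = 2.576 × 0.02449 = 0.06309.
The difference is 0.5090 − 0.4190 = 0.0900, so the interval is 0.0900 ± 0.06309 = (0.027, 0.153).

(0.027, 0.153)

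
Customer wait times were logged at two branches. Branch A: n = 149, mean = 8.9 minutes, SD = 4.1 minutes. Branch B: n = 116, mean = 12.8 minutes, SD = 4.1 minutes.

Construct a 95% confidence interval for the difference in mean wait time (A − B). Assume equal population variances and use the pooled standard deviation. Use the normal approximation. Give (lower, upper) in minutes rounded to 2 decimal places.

(-4.90, -2.90)

s_p = √[((n₁−1)s₁² + (n₂−1)s₂²)/(n₁+n₂−2)] = √[(148·4.1² + 115·4.1²)/263] = 4.1000.
SE = 4.1000·√(1/149 + 1/116) = 0.5077.
With z* = 1.960, margin = 1.960 × 0.5077 = 0.9951.
x̄₁ − x̄₂ = 8.9 − 12.8 = -3.9000; interval -3.9000 ± 0.9951 = (-4.90, -2.90).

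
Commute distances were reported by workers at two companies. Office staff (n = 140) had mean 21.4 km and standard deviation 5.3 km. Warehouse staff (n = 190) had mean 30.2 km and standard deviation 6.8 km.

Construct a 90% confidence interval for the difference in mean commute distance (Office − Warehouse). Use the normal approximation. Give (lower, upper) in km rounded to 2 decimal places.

Standard errors of each mean: 5.3/√140 = 0.4479 and 6.8/√190 = 0.4933.
SE(x̄₁ − x̄₂) = √(0.4479² + 0.4933²) = 0.6663 for independent samples with unequal variances.
With z* = 1.645, the margin is 1.645 × 0.6663 = 1.0961.
x̄₁ − x̄₂ = 21.4 − 30.2 = -8.8000; the interval is -8.8000 ± 1.0961 = (-9.90, -7.70).

(-9.90, -7.70)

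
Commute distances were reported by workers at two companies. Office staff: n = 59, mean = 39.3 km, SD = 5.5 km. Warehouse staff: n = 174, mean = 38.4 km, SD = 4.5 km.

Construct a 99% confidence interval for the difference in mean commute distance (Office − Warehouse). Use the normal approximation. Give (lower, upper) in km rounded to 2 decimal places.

Standard errors of each mean: 5.5/√59 = 0.7160 and 4.5/√174 = 0.3411.
SE(x̄₁ − x̄₂) = √(0.7160² + 0.3411²) = 0.7931 for independent samples with unequal variances.
With z* = 2.576, the margin is 2.576 × 0.7931 = 2.0430.
x̄₁ − x̄₂ = 39.3 − 38.4 = 0.9000; the interval is 0.9000 ± 2.0430 = (-1.14, 2.94).

(-1.14, 2.94)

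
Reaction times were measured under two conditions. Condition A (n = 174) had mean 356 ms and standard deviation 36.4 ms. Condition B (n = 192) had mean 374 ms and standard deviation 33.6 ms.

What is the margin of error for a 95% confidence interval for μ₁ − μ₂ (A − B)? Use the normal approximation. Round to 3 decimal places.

7.200

Standard errors of each mean: 36.4/√174 = 2.7595 and 33.6/√192 = 2.4249.
SE(x̄₁ − x̄₂) = √(2.7595² + 2.4249²) = 3.6736 for independent samples with unequal variances.
With z* = 1.960, the margin is 1.960 × 3.6736 = 7.2003.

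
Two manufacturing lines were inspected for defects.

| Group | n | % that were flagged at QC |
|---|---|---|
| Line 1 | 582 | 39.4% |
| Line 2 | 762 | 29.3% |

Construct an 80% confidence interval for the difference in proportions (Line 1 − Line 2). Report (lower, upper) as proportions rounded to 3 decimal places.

Each SE is √(p̂(1−p̂)/n): √(0.3940·0.6060/582) = 0.02025 and √(0.2930·0.7070/762) = 0.01649.
SE(p̂₁ − p̂₂) = √(SE₁² + SE₂²) = √(0.0004100625 + 0.0002719201) = 0.02611, since the two samples are independent.
At 80% confidence z* = 1.282; margin = 1.282 × 0.02611 = 0.03347.
The difference is 0.3940 − 0.2930 = 0.1010, so the interval is 0.1010 ± 0.03347 = (0.068, 0.134).

(0.068, 0.134)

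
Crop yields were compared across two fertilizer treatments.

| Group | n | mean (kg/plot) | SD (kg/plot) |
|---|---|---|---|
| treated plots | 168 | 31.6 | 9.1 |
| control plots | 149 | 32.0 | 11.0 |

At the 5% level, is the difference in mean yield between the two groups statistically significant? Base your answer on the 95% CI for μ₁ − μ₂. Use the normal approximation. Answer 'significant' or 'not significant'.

not significant

Standard errors of each mean: 9.1/√168 = 0.7021 and 11.0/√149 = 0.9012.
SE(x̄₁ − x̄₂) = √(0.7021² + 0.9012²) = 1.1424 for independent samples with unequal variances.
With z* = 1.960, the margin is 1.960 × 1.1424 = 2.2391.
x̄₁ − x̄₂ = 31.6 − 32.0 = -0.4000; the interval is -0.4000 ± 2.2391 = (-2.6391, 1.8391).
The interval (-2.6391, 1.8391) contains 0, so the difference is not significant.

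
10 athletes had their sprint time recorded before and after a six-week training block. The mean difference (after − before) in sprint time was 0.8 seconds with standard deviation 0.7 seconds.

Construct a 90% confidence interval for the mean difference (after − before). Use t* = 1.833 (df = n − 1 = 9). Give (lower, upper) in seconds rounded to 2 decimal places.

(0.39, 1.21)

Paired design: SE = s_d/√n = 0.7/√10 = 0.2214.
t* = 1.833; margin of error = 1.833 × 0.2214 = 0.4058.
0.8 ± 0.4058 → (0.39, 1.21).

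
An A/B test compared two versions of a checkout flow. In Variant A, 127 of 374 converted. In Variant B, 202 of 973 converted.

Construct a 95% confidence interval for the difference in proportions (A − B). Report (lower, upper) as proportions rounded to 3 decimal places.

(0.078, 0.186)

First, p̂₁ = 127/374 = 0.3396; p̂₂ = 202/973 = 0.2076.
The two standard errors are √(0.3396×0.6604/374) = 0.02449 and √(0.2076×0.7924/973) = 0.01300.
Because the samples are independent, SE_diff = √(0.02449² + 0.01300²) = 0.02773.
Using z* = 1.960 for 95%, ME = 1.960 × 0.02773 = 0.05435.
p̂₁ − p̂₂ = 0.1320; interval 0.1320 ± 0.05435 gives (0.078, 0.186).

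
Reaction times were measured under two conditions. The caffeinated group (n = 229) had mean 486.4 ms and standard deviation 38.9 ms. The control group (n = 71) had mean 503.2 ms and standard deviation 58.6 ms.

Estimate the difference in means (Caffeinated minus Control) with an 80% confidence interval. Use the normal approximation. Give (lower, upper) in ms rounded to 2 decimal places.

Standard errors of each mean: 38.9/√229 = 2.5706 and 58.6/√71 = 6.9545.
SE(x̄₁ − x̄₂) = √(2.5706² + 6.9545²) = 7.4144 for independent samples with unequal variances.
With z* = 1.282, the margin is 1.282 × 7.4144 = 9.5053.
x̄₁ − x̄₂ = 486.4 − 503.2 = -16.8000; the interval is -16.8000 ± 9.5053 = (-26.31, -7.29).

(-26.31, -7.29)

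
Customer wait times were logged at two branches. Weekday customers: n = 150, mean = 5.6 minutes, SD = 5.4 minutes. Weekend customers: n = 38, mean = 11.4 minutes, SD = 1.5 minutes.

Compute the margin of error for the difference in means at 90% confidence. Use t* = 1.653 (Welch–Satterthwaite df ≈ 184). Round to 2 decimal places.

0.83

Standard errors of each mean: 5.4/√150 = 0.4409 and 1.5/√38 = 0.2433.
SE(x̄₁ − x̄₂) = √(0.4409² + 0.2433²) = 0.5036 for independent samples with unequal variances.
With t* = 1.653, the margin is 1.653 × 0.5036 = 0.8325.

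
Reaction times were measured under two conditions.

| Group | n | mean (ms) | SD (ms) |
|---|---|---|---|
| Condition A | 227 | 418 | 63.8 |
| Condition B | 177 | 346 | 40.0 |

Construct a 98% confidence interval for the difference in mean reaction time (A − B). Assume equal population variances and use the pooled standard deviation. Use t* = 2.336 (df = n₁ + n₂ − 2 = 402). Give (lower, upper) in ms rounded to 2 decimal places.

s_p = √[((n₁−1)s₁² + (n₂−1)s₂²)/(n₁+n₂−2)] = √[(226·63.8² + 176·40.0²)/402] = 54.6704.
SE = 54.6704·√(1/227 + 1/177) = 5.4821.
With t* = 2.336, margin = 2.336 × 5.4821 = 12.8062.
x̄₁ − x̄₂ = 418 − 346 = 72.0000; interval 72.0000 ± 12.8062 = (59.19, 84.81).

(59.19, 84.81)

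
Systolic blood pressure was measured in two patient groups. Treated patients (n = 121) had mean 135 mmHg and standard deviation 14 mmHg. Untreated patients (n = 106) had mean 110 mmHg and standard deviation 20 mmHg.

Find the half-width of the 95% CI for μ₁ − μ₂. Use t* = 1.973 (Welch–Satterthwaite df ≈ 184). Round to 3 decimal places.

Per-group SEs: s₁/√n₁ = 14/√121 = 1.2727, s₂/√n₂ = 20/√106 = 1.9426.
Unpooled SE of the difference: √(1.61976529 + 3.77369476) = 2.3224.
Margin of error = t* · SE = 1.973 × 2.3224 = 4.5821.

4.582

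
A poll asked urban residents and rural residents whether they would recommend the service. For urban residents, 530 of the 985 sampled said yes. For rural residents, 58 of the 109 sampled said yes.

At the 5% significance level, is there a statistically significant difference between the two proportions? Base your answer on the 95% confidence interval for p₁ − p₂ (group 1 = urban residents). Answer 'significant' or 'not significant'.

not significant

Sample proportions: 530/985 = 0.5381, 58/109 = 0.5321.
Each SE is √(p̂(1−p̂)/n): √(0.5381·0.4619/985) = 0.01589 and √(0.5321·0.4679/109) = 0.04779.
SE(p̂₁ − p̂₂) = √(SE₁² + SE₂²) = √(0.0002524921 + 0.0022838841) = 0.05036, since the two samples are independent.
At 95% confidence z* = 1.960; margin = 1.960 × 0.05036 = 0.09871.
The difference is 0.5381 − 0.5321 = 0.0060, so the interval is 0.0060 ± 0.09871 = (-0.09271, 0.10471).
The interval (-0.09271, 0.10471) contains 0, so the difference is not significant.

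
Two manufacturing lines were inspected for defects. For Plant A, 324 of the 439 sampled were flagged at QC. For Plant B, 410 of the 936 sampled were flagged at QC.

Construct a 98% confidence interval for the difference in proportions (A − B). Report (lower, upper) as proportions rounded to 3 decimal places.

(0.238, 0.362)

Sample proportions: 324/439 = 0.7380, 410/936 = 0.4380.
Each SE is √(p̂(1−p̂)/n): √(0.7380·0.2620/439) = 0.02099 and √(0.4380·0.5620/936) = 0.01622.
SE(p̂₁ − p̂₂) = √(SE₁² + SE₂²) = √(0.0004405801 + 0.0002630884) = 0.02653, since the two samples are independent.
At 98% confidence z* = 2.326; margin = 2.326 × 0.02653 = 0.06171.
The difference is 0.7380 − 0.4380 = 0.3000, so the interval is 0.3000 ± 0.06171 = (0.238, 0.362).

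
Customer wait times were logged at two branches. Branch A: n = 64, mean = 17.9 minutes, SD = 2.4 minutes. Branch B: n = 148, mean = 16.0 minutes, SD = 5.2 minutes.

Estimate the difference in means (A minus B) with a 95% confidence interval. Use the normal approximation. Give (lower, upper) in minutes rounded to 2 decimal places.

Standard errors of each mean: 2.4/√64 = 0.3000 and 5.2/√148 = 0.4274.
SE(x̄₁ − x̄₂) = √(0.3000² + 0.4274²) = 0.5222 for independent samples with unequal variances.
With z* = 1.960, the margin is 1.960 × 0.5222 = 1.0235.
x̄₁ − x̄₂ = 17.9 − 16.0 = 1.9000; the interval is 1.9000 ± 1.0235 = (0.88, 2.92).

(0.88, 2.92)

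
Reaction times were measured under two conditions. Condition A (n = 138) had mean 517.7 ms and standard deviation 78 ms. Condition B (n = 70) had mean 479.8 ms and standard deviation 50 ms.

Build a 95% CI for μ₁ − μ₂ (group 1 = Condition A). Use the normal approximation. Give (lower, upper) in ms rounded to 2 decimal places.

(20.39, 55.41)

Standard errors of each mean: 78/√138 = 6.6398 and 50/√70 = 5.9761.
SE(x̄₁ − x̄₂) = √(6.6398² + 5.9761²) = 8.9331 for independent samples with unequal variances.
With z* = 1.960, the margin is 1.960 × 8.9331 = 17.5089.
x̄₁ − x̄₂ = 517.7 − 479.8 = 37.9000; the interval is 37.9000 ± 17.5089 = (20.39, 55.41).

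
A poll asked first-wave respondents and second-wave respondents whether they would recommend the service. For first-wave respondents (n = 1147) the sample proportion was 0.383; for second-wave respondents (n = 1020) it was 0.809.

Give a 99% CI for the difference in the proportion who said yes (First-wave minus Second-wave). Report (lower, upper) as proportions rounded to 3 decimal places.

(-0.475, -0.377)

The two standard errors are √(0.3830×0.6170/1147) = 0.01435 and √(0.8090×0.1910/1020) = 0.01231.
Because the samples are independent, SE_diff = √(0.01435² + 0.01231²) = 0.01891.
Using z* = 2.576 for 99%, ME = 2.576 × 0.01891 = 0.04871.
p̂₁ − p̂₂ = -0.4260; interval -0.4260 ± 0.04871 gives (-0.475, -0.377).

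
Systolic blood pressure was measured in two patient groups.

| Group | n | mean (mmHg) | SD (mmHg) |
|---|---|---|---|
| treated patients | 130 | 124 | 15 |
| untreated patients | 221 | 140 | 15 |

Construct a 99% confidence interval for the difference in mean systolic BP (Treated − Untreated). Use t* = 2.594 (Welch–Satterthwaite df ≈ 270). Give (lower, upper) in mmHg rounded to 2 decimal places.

Standard errors of each mean: 15/√130 = 1.3156 and 15/√221 = 1.0090.
SE(x̄₁ − x̄₂) = √(1.3156² + 1.0090²) = 1.6580 for independent samples with unequal variances.
With t* = 2.594, the margin is 2.594 × 1.6580 = 4.3009.
x̄₁ − x̄₂ = 124 − 140 = -16.0000; the interval is -16.0000 ± 4.3009 = (-20.30, -11.70).

(-20.30, -11.70)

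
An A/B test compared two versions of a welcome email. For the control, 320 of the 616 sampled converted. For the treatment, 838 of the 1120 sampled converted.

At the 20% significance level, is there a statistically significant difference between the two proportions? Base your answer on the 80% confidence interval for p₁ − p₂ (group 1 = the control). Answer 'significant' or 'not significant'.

significant

Sample proportions: 320/616 = 0.5195, 838/1120 = 0.7482.
Each SE is √(p̂(1−p̂)/n): √(0.5195·0.4805/616) = 0.02013 and √(0.7482·0.2518/1120) = 0.01297.
SE(p̂₁ − p̂₂) = √(SE₁² + SE₂²) = √(0.0004052169 + 0.0001682209) = 0.02395, since the two samples are independent.
At 80% confidence z* = 1.282; margin = 1.282 × 0.02395 = 0.03070.
The difference is 0.5195 − 0.7482 = -0.2287, so the interval is -0.2287 ± 0.03070 = (-0.25940, -0.19800).
The interval (-0.25940, -0.19800) does not contain 0, so the difference is significant.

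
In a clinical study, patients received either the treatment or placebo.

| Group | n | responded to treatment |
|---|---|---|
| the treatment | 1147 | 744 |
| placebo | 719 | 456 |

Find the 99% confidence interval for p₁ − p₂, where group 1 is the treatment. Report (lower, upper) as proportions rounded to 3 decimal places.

First, p̂₁ = 744/1147 = 0.6486; p̂₂ = 456/719 = 0.6342.
The two standard errors are √(0.6486×0.3514/1147) = 0.01410 and √(0.6342×0.3658/719) = 0.01796.
Because the samples are independent, SE_diff = √(0.01410² + 0.01796²) = 0.02283.
Using z* = 2.576 for 99%, ME = 2.576 × 0.02283 = 0.05881.
p̂₁ − p̂₂ = 0.0144; interval 0.0144 ± 0.05881 gives (-0.044, 0.073).

(-0.044, 0.073)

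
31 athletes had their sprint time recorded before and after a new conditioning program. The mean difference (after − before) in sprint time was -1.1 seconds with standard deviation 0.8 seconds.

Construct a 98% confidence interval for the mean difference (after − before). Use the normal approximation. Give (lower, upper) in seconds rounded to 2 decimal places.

(-1.43, -0.77)

This is a matched-pairs design, so SE = s_d/√n = 0.8/√31 = 0.1437.
Margin = 2.326 × 0.1437 = 0.3342; the interval is -1.1 ± 0.3342 = (-1.43, -0.77).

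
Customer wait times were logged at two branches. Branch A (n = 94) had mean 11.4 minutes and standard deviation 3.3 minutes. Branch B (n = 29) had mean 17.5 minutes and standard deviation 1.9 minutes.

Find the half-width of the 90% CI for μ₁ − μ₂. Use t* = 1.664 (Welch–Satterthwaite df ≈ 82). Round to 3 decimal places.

0.816

Standard errors of each mean: 3.3/√94 = 0.3404 and 1.9/√29 = 0.3528.
SE(x̄₁ − x̄₂) = √(0.3404² + 0.3528²) = 0.4902 for independent samples with unequal variances.
With t* = 1.664, the margin is 1.664 × 0.4902 = 0.8157.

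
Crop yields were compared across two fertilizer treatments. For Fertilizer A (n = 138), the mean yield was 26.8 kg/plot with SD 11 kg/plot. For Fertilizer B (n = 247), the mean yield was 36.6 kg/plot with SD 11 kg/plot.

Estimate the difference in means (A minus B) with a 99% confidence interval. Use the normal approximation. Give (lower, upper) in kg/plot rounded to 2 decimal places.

Per-group SEs: s₁/√n₁ = 11/√138 = 0.9364, s₂/√n₂ = 11/√247 = 0.6999.
Unpooled SE of the difference: √(0.87684496 + 0.48986001) = 1.1691.
Margin of error = z* · SE = 2.576 × 1.1691 = 3.0116.
x̄₁ − x̄₂ = 26.8 − 36.6 = -9.8000.
CI: -9.8000 ± 3.0116 = (-12.81, -6.79).

(-12.81, -6.79)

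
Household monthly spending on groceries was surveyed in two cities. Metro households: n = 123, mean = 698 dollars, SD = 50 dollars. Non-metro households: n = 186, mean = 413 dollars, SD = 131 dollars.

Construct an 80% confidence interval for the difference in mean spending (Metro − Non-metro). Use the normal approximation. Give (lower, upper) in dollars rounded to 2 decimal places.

(271.40, 298.60)

Per-group SEs: s₁/√n₁ = 50/√123 = 4.5083, s₂/√n₂ = 131/√186 = 9.6054.
Unpooled SE of the difference: √(20.32476889 + 92.26370916) = 10.6108.
Margin of error = z* · SE = 1.282 × 10.6108 = 13.6030.
x̄₁ − x̄₂ = 698 − 413 = 285.0000.
CI: 285.0000 ± 13.6030 = (271.40, 298.60).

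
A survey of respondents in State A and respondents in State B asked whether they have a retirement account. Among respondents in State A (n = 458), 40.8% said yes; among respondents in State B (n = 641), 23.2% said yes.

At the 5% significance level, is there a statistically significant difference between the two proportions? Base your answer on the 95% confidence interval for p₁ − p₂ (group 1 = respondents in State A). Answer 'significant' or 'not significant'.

The two standard errors are √(0.4080×0.5920/458) = 0.02296 and √(0.2320×0.7680/641) = 0.01667.
Because the samples are independent, SE_diff = √(0.02296² + 0.01667²) = 0.02837.
Using z* = 1.960 for 95%, ME = 1.960 × 0.02837 = 0.05561.
p̂₁ − p̂₂ = 0.1760; interval 0.1760 ± 0.05561 gives (0.12039, 0.23161).
The interval (0.12039, 0.23161) does not contain 0, so the difference is significant.

significant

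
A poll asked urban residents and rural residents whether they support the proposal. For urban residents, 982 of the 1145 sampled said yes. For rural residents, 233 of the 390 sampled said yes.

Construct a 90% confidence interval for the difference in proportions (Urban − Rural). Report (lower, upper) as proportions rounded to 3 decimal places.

p̂₁ = 982/1145 = 0.8576 and p̂₂ = 233/390 = 0.5974.
SE₁ = √(p̂₁(1−p̂₁)/n₁) = √(0.8576·0.1424/1145) = 0.01033; SE₂ = √(0.5974·0.4026/390) = 0.02483.
Independent samples: SE of the difference = √(SE₁² + SE₂²) = √(0.0001067089 + 0.0006165289) = 0.02689.
z* for 90% confidence is 1.645, so the margin of error is 1.645 × 0.02689 = 0.04423.
Point estimate p̂₁ − p̂₂ = 0.8576 − 0.5974 = 0.2602.
0.2602 ± 0.04423 → (0.216, 0.304).

(0.216, 0.304)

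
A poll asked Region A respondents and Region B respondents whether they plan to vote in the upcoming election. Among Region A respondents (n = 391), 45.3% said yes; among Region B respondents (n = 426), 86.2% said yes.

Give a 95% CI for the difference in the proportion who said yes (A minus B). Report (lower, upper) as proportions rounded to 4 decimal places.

(-0.4682, -0.3498)

Each SE is √(p̂(1−p̂)/n): √(0.4530·0.5470/391) = 0.02517 and √(0.8620·0.1380/426) = 0.01671.
SE(p̂₁ − p̂₂) = √(SE₁² + SE₂²) = √(0.0006335289 + 0.0002792241) = 0.03021, since the two samples are independent.
At 95% confidence z* = 1.960; margin = 1.960 × 0.03021 = 0.05921.
The difference is 0.4530 − 0.8620 = -0.4090, so the interval is -0.4090 ± 0.05921 = (-0.4682, -0.3498).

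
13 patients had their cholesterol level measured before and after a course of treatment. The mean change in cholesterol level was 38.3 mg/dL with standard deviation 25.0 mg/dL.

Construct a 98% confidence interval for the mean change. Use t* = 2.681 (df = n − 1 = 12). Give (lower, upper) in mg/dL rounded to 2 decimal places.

This is a matched-pairs design, so SE = s_d/√n = 25.0/√13 = 6.9338.
Margin = 2.681 × 6.9338 = 18.5895; the interval is 38.3 ± 18.5895 = (19.71, 56.89).

(19.71, 56.89)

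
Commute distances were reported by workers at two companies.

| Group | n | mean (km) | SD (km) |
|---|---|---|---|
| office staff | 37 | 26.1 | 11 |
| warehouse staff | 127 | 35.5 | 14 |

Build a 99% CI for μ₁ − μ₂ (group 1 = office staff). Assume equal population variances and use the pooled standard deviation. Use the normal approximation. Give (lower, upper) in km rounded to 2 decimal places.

(-15.84, -2.96)

Pooled variance s_p² = [36·11² + 126·14²] / (37+127−2) = 179.3333, so s_p = 13.3915.
SE_diff = s_p·√(1/n₁ + 1/n₂) = 13.3915·√(1/37 + 1/127) = 2.5018.
z* = 2.576; margin = 2.576 × 2.5018 = 6.4446.
Difference = 26.1 − 35.5 = -9.4000.
-9.4000 ± 6.4446 → (-15.84, -2.96).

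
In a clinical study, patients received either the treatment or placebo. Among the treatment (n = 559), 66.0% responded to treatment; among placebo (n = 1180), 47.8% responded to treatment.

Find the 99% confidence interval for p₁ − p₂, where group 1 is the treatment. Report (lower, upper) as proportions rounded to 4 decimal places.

(0.1182, 0.2458)

SE₁ = √(p̂₁(1−p̂₁)/n₁) = √(0.6600·0.3400/559) = 0.02004; SE₂ = √(0.4780·0.5220/1180) = 0.01454.
Independent samples: SE of the difference = √(SE₁² + SE₂²) = √(0.0004016016 + 0.0002114116) = 0.02476.
z* for 99% confidence is 2.576, so the margin of error is 2.576 × 0.02476 = 0.06378.
Point estimate p̂₁ − p̂₂ = 0.6600 − 0.4780 = 0.1820.
0.1820 ± 0.06378 → (0.1182, 0.2458).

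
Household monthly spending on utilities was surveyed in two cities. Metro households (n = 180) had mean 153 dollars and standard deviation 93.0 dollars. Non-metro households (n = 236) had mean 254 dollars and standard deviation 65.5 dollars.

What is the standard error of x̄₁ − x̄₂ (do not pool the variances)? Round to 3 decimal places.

8.138

Standard errors of each mean: 93.0/√180 = 6.9318 and 65.5/√236 = 4.2637.
SE(x̄₁ − x̄₂) = √(6.9318² + 4.2637²) = 8.1381 for independent samples with unequal variances.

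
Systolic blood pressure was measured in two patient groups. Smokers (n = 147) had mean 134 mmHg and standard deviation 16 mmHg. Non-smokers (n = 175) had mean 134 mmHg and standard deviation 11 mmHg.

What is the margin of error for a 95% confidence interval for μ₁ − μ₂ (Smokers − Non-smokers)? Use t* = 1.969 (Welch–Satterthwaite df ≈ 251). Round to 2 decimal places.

3.07

SE₁ = s₁/√n₁ = 16/√147 = 1.3197; SE₂ = 11/√175 = 0.8315.
Independent samples, unequal variances: SE_diff = √(SE₁² + SE₂²) = √(1.74160809 + 0.69139225) = 1.5598.
t* = 1.969, so margin of error = 1.969 × 1.5598 = 3.0712.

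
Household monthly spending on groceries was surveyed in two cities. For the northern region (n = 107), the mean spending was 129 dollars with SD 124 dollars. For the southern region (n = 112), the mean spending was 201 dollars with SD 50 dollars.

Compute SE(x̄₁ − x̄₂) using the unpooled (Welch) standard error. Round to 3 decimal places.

12.885

SE₁ = s₁/√n₁ = 124/√107 = 11.9875; SE₂ = 50/√112 = 4.7246.
Independent samples, unequal variances: SE_diff = √(SE₁² + SE₂²) = √(143.70015625 + 22.32184516) = 12.8850.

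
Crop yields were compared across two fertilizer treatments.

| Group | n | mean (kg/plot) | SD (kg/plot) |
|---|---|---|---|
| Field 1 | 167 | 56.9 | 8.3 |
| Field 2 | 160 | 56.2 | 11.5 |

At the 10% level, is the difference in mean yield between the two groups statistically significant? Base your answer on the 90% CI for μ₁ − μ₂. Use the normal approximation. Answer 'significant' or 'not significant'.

not significant

SE₁ = s₁/√n₁ = 8.3/√167 = 0.6423; SE₂ = 11.5/√160 = 0.9092.
Independent samples, unequal variances: SE_diff = √(SE₁² + SE₂²) = √(0.41254929 + 0.82664464) = 1.1132.
z* = 1.645, so margin of error = 1.645 × 1.1132 = 1.8312.
Difference in means = 56.9 − 56.2 = 0.7000.
0.7000 ± 1.8312 → (-1.1312, 2.5312).
The interval (-1.1312, 2.5312) contains 0, so the difference is not significant.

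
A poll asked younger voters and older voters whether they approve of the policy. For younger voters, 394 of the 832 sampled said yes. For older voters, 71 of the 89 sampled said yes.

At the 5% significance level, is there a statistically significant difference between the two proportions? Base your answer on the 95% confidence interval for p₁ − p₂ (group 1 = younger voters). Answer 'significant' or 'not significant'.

First, p̂₁ = 394/832 = 0.4736; p̂₂ = 71/89 = 0.7978.
The two standard errors are √(0.4736×0.5264/832) = 0.01731 and √(0.7978×0.2022/89) = 0.04257.
Because the samples are independent, SE_diff = √(0.01731² + 0.04257²) = 0.04595.
Using z* = 1.960 for 95%, ME = 1.960 × 0.04595 = 0.09006.
p̂₁ − p̂₂ = -0.3242; interval -0.3242 ± 0.09006 gives (-0.41426, -0.23414).
The interval (-0.41426, -0.23414) does not contain 0, so the difference is significant.

significant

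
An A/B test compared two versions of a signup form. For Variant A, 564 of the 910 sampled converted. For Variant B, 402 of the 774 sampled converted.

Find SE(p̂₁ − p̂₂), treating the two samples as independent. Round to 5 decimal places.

p̂₁ = 564/910 = 0.6198 and p̂₂ = 402/774 = 0.5194.
SE₁ = √(p̂₁(1−p̂₁)/n₁) = √(0.6198·0.3802/910) = 0.01609; SE₂ = √(0.5194·0.4806/774) = 0.01796.
Independent samples: SE of the difference = √(SE₁² + SE₂²) = √(0.0002588881 + 0.0003225616) = 0.02411.

0.02411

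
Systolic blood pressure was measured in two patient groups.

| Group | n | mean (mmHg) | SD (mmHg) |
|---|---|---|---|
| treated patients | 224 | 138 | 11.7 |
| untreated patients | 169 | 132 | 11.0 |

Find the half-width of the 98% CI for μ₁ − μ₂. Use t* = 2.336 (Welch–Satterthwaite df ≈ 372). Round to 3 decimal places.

2.691

Per-group SEs: s₁/√n₁ = 11.7/√224 = 0.7817, s₂/√n₂ = 11.0/√169 = 0.8462.
Unpooled SE of the difference: √(0.61105489 + 0.71605444) = 1.1520.
Margin of error = t* · SE = 2.336 × 1.1520 = 2.6911.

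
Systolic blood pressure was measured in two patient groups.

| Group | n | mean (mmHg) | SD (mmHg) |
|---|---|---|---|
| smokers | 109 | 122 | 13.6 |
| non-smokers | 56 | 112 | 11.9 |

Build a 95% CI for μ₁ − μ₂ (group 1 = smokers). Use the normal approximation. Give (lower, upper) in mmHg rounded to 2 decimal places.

(5.97, 14.03)

Standard errors of each mean: 13.6/√109 = 1.3026 and 11.9/√56 = 1.5902.
SE(x̄₁ − x̄₂) = √(1.3026² + 1.5902²) = 2.0556 for independent samples with unequal variances.
With z* = 1.960, the margin is 1.960 × 2.0556 = 4.0290.
x̄₁ − x̄₂ = 122 − 112 = 10.0000; the interval is 10.0000 ± 4.0290 = (5.97, 14.03).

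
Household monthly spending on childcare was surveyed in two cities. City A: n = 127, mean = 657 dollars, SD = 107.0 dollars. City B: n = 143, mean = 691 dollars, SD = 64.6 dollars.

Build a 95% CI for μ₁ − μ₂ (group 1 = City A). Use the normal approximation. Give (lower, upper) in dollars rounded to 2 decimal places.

Standard errors of each mean: 107.0/√127 = 9.4947 and 64.6/√143 = 5.4021.
SE(x̄₁ − x̄₂) = √(9.4947² + 5.4021²) = 10.9239 for independent samples with unequal variances.
With z* = 1.960, the margin is 1.960 × 10.9239 = 21.4108.
x̄₁ − x̄₂ = 657 − 691 = -34.0000; the interval is -34.0000 ± 21.4108 = (-55.41, -12.59).

(-55.41, -12.59)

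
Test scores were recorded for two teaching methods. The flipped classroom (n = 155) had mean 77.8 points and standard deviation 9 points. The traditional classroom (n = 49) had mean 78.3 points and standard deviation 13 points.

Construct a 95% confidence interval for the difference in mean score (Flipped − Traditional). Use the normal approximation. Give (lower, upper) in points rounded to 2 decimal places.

Standard errors of each mean: 9/√155 = 0.7229 and 13/√49 = 1.8571.
SE(x̄₁ − x̄₂) = √(0.7229² + 1.8571²) = 1.9928 for independent samples with unequal variances.
With z* = 1.960, the margin is 1.960 × 1.9928 = 3.9059.
x̄₁ − x̄₂ = 77.8 − 78.3 = -0.5000; the interval is -0.5000 ± 3.9059 = (-4.41, 3.41).

(-4.41, 3.41)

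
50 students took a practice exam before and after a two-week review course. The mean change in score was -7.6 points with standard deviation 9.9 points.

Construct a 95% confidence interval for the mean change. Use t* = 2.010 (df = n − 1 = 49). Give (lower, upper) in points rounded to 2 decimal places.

This is a matched-pairs design, so SE = s_d/√n = 9.9/√50 = 1.4001.
Margin = 2.010 × 1.4001 = 2.8142; the interval is -7.6 ± 2.8142 = (-10.41, -4.79).

(-10.41, -4.79)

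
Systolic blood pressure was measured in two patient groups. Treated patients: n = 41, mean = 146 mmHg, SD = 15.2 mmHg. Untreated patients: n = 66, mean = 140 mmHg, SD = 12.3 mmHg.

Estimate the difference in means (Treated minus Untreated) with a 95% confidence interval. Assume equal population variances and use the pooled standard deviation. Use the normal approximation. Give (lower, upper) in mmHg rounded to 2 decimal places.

Pooled variance s_p² = [40·15.2² + 65·12.3²] / (41+66−2) = 181.6710, so s_p = 13.4785.
SE_diff = s_p·√(1/n₁ + 1/n₂) = 13.4785·√(1/41 + 1/66) = 2.6802.
z* = 1.960; margin = 1.960 × 2.6802 = 5.2532.
Difference = 146 − 140 = 6.0000.
6.0000 ± 5.2532 → (0.75, 11.25).

(0.75, 11.25)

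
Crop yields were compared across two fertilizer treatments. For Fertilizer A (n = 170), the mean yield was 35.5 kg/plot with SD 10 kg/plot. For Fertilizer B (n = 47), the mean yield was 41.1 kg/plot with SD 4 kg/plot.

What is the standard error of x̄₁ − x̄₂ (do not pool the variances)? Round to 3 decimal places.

0.964

Per-group SEs: s₁/√n₁ = 10/√170 = 0.7670, s₂/√n₂ = 4/√47 = 0.5835.
Unpooled SE of the difference: √(0.588289 + 0.34047225) = 0.9637.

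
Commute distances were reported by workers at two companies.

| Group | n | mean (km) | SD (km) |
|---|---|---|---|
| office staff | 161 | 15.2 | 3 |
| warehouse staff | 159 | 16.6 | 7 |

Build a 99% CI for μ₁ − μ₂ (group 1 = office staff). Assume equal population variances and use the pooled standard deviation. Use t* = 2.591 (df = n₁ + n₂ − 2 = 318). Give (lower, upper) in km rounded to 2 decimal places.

(-2.96, 0.16)

s_p = √[((n₁−1)s₁² + (n₂−1)s₂²)/(n₁+n₂−2)] = √[(160·3² + 158·7²)/318] = 5.3735.
SE = 5.3735·√(1/161 + 1/159) = 0.6008.
With t* = 2.591, margin = 2.591 × 0.6008 = 1.5567.
x̄₁ − x̄₂ = 15.2 − 16.6 = -1.4000; interval -1.4000 ± 1.5567 = (-2.96, 0.16).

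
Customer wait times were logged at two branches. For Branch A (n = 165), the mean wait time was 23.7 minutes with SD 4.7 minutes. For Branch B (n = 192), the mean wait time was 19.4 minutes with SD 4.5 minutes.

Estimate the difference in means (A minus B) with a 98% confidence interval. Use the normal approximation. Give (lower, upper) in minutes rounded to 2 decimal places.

SE₁ = s₁/√n₁ = 4.7/√165 = 0.3659; SE₂ = 4.5/√192 = 0.3248.
Independent samples, unequal variances: SE_diff = √(SE₁² + SE₂²) = √(0.13388281 + 0.10549504) = 0.4893.
z* = 2.326, so margin of error = 2.326 × 0.4893 = 1.1381.
Difference in means = 23.7 − 19.4 = 4.3000.
4.3000 ± 1.1381 → (3.16, 5.44).

(3.16, 5.44)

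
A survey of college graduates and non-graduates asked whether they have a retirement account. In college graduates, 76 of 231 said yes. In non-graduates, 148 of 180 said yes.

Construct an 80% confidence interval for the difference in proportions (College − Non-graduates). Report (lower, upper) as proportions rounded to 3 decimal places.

(-0.547, -0.439)

p̂₁ = 76/231 = 0.3290 and p̂₂ = 148/180 = 0.8222.
SE₁ = √(p̂₁(1−p̂₁)/n₁) = √(0.3290·0.6710/231) = 0.03091; SE₂ = √(0.8222·0.1778/180) = 0.02850.
Independent samples: SE of the difference = √(SE₁² + SE₂²) = √(0.0009554281 + 0.00081225) = 0.04204.
z* for 80% confidence is 1.282, so the margin of error is 1.282 × 0.04204 = 0.05390.
Point estimate p̂₁ − p̂₂ = 0.3290 − 0.8222 = -0.4932.
-0.4932 ± 0.05390 → (-0.547, -0.439).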